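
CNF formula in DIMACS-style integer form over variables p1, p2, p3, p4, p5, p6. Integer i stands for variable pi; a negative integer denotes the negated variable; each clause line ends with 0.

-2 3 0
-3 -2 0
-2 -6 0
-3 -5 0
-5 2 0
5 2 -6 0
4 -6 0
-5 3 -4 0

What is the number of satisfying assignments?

Case analysis on p2 and p3:
  p2=T, p3=T: a clause becomes empty — 0.
  p2=T, p3=F: a clause becomes empty — 0.
  p2=F, p3=T: remaining (p1,p4,p5,p6) ∈ {(F,F,F,F); (F,T,F,F); (T,F,F,F); (T,T,F,F)} — 4.
  p2=F, p3=F: remaining (p1,p4,p5,p6) ∈ {(F,F,F,F); (F,T,F,F); (T,F,F,F); (T,T,F,F)} — 4.
Total: 0 + 0 + 4 + 4 = 8.

8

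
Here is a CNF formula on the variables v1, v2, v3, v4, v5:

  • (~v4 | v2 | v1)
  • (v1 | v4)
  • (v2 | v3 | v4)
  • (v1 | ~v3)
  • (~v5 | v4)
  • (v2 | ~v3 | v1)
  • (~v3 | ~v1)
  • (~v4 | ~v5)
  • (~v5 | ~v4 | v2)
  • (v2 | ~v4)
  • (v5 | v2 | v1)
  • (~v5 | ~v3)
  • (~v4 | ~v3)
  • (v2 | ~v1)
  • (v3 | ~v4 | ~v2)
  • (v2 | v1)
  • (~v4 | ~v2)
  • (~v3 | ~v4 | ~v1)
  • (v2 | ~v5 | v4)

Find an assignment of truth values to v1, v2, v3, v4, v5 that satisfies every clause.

v1 = True, v2 = True, v3 = False, v4 = False, v5 = False

Check each clause:
  1. (v1 | ~v4 | v2) — v1 is true.
  2. (v4 | v1) — v1 is true.
  3. (v3 | v4 | v2) — v2 is true.
  4. (v1 | ~v3) — v1 is true.
  5. (~v5 | v4) — ~v5 is true.
  6. (v1 | ~v3 | v2) — v1 is true.
  7. (~v3 | ~v1) — ~v3 is true.
  8. (~v4 | ~v5) — ~v5 is true.
  9. (v2 | ~v4 | ~v5) — v2 is true.
  10. (v2 | ~v4) — v2 is true.
  11. (v1 | v2 | v5) — v1 is true.
  12. (~v5 | ~v3) — ~v5 is true.
  13. (~v3 | ~v4) — ~v4 is true.
  14. (~v1 | v2) — v2 is true.
  15. (~v4 | v3 | ~v2) — ~v4 is true.
  16. (v1 | v2) — v1 is true.
  17. (~v4 | ~v2) — ~v4 is true.
  18. (~v1 | ~v4 | ~v3) — ~v4 is true.
  19. (v4 | ~v5 | v2) — v2 is true.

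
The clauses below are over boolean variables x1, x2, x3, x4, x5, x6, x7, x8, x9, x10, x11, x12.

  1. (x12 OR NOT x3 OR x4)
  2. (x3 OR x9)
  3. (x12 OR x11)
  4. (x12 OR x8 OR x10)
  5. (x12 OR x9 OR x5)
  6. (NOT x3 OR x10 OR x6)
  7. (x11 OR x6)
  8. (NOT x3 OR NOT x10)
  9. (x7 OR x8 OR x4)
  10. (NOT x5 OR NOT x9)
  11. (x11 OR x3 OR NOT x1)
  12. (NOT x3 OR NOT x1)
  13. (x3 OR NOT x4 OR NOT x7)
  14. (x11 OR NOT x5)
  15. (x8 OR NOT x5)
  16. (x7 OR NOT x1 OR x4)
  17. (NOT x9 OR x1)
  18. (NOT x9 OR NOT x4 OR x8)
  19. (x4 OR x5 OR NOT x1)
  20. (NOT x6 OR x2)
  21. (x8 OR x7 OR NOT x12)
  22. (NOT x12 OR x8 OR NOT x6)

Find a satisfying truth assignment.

x1 = True, x2 = True, x3 = False, x4 = True, x5 = False, x6 = True, x7 = False, x8 = True, x9 = True, x10 = True, x11 = True, x12 = True

x2 occurs only positively in the remaining clauses — set x2 = True.
Pure literal: x8 appears only positively; assign x8 = True.
Branch on x1: take x1 = True.
  then x3 is forced to False.
  then x9 is forced to True.
  then x5 is forced to False.
  then x11 is forced to True.
  then x4 is forced to True.
  then x7 is forced to False.
x6, x10, x12 are now unconstrained; take x6 = True, x10 = True, x12 = True.
Every clause has at least one true literal under this assignment.
Check each clause:
  1. (x4 OR NOT x3 OR x12) — x4 is true.
  2. (x3 OR x9) — x9 is true.
  3. (x12 OR x11) — x11 is true.
  4. (x12 OR x10 OR x8) — x8 is true.
  5. (x12 OR x5 OR x9) — x9 is true.
  6. (x6 OR x10 OR NOT x3) — x10 is true.
  7. (x6 OR x11) — x11 is true.
  8. (NOT x10 OR NOT x3) — NOT x3 is true.
  9. (x4 OR x8 OR x7) — x8 is true.
  10. (NOT x5 OR NOT x9) — NOT x5 is true.
  11. (NOT x1 OR x11 OR x3) — x11 is true.
  12. (NOT x1 OR NOT x3) — NOT x3 is true.
  13. (NOT x4 OR NOT x7 OR x3) — NOT x7 is true.
  14. (NOT x5 OR x11) — x11 is true.
  15. (NOT x5 OR x8) — x8 is true.
  16. (x4 OR x7 OR NOT x1) — x4 is true.
  17. (NOT x9 OR x1) — x1 is true.
  18. (NOT x4 OR x8 OR NOT x9) — x8 is true.
  19. (x5 OR NOT x1 OR x4) — x4 is true.
  20. (NOT x6 OR x2) — x2 is true.
  21. (NOT x12 OR x7 OR x8) — x8 is true.
  22. (NOT x6 OR x8 OR NOT x12) — x8 is true.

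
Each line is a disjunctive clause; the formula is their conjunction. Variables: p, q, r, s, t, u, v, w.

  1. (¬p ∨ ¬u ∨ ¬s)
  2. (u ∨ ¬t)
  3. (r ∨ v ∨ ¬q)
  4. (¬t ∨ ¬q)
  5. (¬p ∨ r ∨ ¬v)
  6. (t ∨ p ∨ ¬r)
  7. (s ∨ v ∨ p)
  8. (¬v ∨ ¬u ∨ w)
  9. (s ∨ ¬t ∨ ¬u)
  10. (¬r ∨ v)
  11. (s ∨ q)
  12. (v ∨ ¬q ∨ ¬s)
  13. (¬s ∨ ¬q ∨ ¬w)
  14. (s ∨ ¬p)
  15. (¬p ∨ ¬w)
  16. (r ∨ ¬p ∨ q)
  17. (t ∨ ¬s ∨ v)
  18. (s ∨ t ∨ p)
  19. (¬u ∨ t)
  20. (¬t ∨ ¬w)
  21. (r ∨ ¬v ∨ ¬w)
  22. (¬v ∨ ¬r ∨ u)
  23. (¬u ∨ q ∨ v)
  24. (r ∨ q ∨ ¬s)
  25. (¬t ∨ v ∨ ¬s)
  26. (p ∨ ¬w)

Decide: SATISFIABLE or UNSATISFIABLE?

Set p = False and propagate.
  then w is forced to False.
The remaining clauses are satisfied by q = True, r = False, s = True, t = False, u = False, v = True.
Every clause has at least one true literal under this assignment.
So p=False, q=True, r=False, s=True, t=False, u=False, v=True, w=False is a satisfying assignment.

SATISFIABLE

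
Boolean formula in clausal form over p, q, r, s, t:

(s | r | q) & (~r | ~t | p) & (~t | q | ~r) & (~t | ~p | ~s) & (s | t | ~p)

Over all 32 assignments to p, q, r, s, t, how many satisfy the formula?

Case analysis on t and p:
  t=1, p=1: remaining (q,r,s) ∈ {(1,0,0); (1,1,0)} — 2.
  t=1, p=0: remaining (q,r,s) ∈ {(0,0,1); (1,0,0); (1,0,1)} — 3.
  t=0, p=1: remaining (q,r,s) ∈ {(0,0,1); (0,1,1); (1,0,1); (1,1,1)} — 4.
  t=0, p=0: 7 of the 8 assignments to (q,r,s) work.
Total: 2 + 3 + 4 + 7 = 16.

16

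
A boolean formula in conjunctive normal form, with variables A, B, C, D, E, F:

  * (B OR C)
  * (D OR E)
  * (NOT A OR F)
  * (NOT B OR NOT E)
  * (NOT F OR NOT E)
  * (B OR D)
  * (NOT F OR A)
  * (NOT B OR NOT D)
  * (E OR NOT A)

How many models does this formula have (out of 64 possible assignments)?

2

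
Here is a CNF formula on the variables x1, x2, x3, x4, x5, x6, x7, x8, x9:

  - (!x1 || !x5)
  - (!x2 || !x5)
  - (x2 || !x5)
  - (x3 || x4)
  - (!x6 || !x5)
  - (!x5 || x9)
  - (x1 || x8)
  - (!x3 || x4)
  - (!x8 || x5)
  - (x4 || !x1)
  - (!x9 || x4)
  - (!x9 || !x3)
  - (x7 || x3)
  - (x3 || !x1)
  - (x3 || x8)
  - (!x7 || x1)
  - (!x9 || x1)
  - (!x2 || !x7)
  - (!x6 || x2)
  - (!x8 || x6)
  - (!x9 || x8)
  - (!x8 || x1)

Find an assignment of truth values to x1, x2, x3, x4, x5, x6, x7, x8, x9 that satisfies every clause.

x1 = T  x2 = T  x3 = T  x4 = T  x5 = F  x6 = F  x7 = F  x8 = F  x9 = F

Check each clause:
  1. (!x1 || !x5) — !x5 is true.
  2. (!x5 || !x2) — !x5 is true.
  3. (!x5 || x2) — x2 is true.
  4. (x3 || x4) — x3 is true.
  5. (!x6 || !x5) — !x6 is true.
  6. (x9 || !x5) — !x5 is true.
  7. (x1 || x8) — x1 is true.
  8. (x4 || !x3) — x4 is true.
  9. (!x8 || x5) — !x8 is true.
  10. (!x1 || x4) — x4 is true.
  11. (!x9 || x4) — x4 is true.
  12. (!x3 || !x9) — !x9 is true.
  13. (x7 || x3) — x3 is true.
  14. (!x1 || x3) — x3 is true.
  15. (x8 || x3) — x3 is true.
  16. (x1 || !x7) — !x7 is true.
  17. (!x9 || x1) — x1 is true.
  18. (!x2 || !x7) — !x7 is true.
  19. (!x6 || x2) — x2 is true.
  20. (x6 || !x8) — !x8 is true.
  21. (!x9 || x8) — !x9 is true.
  22. (x1 || !x8) — !x8 is true.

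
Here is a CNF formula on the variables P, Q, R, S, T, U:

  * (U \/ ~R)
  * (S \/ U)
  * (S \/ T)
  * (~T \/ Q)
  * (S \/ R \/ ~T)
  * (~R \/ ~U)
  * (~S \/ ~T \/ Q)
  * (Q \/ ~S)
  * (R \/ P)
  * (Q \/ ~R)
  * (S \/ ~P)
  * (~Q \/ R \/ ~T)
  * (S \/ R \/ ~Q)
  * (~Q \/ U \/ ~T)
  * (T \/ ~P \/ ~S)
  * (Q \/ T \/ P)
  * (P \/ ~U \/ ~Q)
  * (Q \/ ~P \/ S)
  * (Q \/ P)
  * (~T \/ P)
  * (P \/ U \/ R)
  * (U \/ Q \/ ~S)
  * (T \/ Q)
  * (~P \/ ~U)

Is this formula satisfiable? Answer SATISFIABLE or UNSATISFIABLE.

Q = True:
  P = True:
    propagation gives S=True, T=True, R=True, U=True; an empty clause results — contradiction.
  P = False:
    propagation gives R=True, U=True; an empty clause results — contradiction.
Q = False:
  propagation gives T=False; an empty clause results — contradiction.
Every branch closes, so no satisfying assignment exists.

UNSATISFIABLE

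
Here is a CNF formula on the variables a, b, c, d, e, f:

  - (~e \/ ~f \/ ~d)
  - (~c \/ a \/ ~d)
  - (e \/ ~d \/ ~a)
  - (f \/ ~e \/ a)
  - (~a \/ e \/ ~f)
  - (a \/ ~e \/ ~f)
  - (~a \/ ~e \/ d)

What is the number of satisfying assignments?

20

Split on a, then e.
  a=T, e=T: remaining (b,c,d,f) ∈ {(F,F,T,F); (F,T,T,F); (T,F,T,F); (T,T,T,F)} — 4.
  a=T, e=F: remaining (b,c,d,f) ∈ {(F,F,F,F); (F,T,F,F); (T,F,F,F); (T,T,F,F)} — 4.
  a=F, e=T: a clause becomes empty — 0.
  a=F, e=F: b, f free; 3 ways for (c,d) × 2^2 = 12.
Total: 4 + 4 + 0 + 12 = 20.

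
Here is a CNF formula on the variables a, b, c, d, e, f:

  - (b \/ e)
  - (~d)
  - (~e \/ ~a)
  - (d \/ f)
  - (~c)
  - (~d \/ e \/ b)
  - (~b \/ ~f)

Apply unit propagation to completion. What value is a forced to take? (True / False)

False

(~d) stands alone — d = False.
In (d \/ f), d is now false; f must hold, so f = True.
(~c) is a unit clause: c = False.
In (~f \/ ~b), ~f is now false; ~b must hold, so b = False.
In (e \/ b), b is now false; e must hold, so e = True.
(~a \/ ~e): since e = True, the clause reduces to (~a). a = False.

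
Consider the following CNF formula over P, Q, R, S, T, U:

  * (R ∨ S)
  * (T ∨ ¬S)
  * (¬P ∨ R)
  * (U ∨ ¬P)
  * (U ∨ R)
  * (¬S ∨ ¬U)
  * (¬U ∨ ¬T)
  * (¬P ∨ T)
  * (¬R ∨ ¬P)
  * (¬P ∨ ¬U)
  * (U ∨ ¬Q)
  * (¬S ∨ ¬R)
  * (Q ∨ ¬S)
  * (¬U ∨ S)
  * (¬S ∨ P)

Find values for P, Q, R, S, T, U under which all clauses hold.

P=False  Q=False  R=True  S=False  T=False  U=False

Try P = False.
  then S is forced to False.
  then R is forced to True.
  then U is forced to False.
  then Q is forced to False.
T is now unconstrained; take T = False.
Check each clause:
  1. (S ∨ R) — R is true.
  2. (T ∨ ¬S) — ¬S is true.
  3. (R ∨ ¬P) — R is true.
  4. (U ∨ ¬P) — ¬P is true.
  5. (R ∨ U) — R is true.
  6. (¬S ∨ ¬U) — ¬U is true.
  7. (¬U ∨ ¬T) — ¬U is true.
  8. (¬P ∨ T) — ¬P is true.
  9. (¬P ∨ ¬R) — ¬P is true.
  10. (¬P ∨ ¬U) — ¬U is true.
  11. (U ∨ ¬Q) — ¬Q is true.
  12. (¬R ∨ ¬S) — ¬S is true.
  13. (Q ∨ ¬S) — ¬S is true.
  14. (S ∨ ¬U) — ¬U is true.
  15. (¬S ∨ P) — ¬S is true.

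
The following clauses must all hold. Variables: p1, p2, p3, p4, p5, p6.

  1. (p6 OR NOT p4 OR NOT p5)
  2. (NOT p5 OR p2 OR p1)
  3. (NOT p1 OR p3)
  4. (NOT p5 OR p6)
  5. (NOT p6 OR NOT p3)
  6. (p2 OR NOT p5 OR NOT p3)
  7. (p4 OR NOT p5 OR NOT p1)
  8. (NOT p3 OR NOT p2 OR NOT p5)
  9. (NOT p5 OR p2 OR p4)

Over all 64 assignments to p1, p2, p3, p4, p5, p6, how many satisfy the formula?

18

Case analysis on p5 and p2:
  p5=T, p2=T: remaining (p1,p3,p4,p6) ∈ {(F,F,F,T); (F,F,T,T)} — 2.
  p5=T, p2=F: a clause becomes empty — 0.
  p5=F, p2=T: p4 free; 4 ways for (p1,p3,p6) × 2^1 = 8.
  p5=F, p2=F: p4 free; 4 ways for (p1,p3,p6) × 2^1 = 8.
Total: 2 + 0 + 8 + 8 = 18.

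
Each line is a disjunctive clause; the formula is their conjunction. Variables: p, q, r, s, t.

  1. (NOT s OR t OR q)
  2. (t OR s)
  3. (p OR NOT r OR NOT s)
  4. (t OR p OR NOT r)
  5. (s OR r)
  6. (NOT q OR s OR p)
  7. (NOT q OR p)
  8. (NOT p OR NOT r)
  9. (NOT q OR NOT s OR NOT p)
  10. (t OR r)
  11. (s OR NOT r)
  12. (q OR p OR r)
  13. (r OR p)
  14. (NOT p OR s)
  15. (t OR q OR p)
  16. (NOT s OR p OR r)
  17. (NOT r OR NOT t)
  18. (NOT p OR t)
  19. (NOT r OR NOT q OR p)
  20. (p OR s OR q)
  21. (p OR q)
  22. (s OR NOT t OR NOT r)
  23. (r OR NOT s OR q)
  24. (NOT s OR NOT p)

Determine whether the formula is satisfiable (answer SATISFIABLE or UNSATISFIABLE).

UNSATISFIABLE

p = True:
  propagation gives r=False, s=True; an empty clause results — contradiction.
p = False:
  propagation gives q=False; an empty clause results — contradiction.
Every branch closes, so no satisfying assignment exists.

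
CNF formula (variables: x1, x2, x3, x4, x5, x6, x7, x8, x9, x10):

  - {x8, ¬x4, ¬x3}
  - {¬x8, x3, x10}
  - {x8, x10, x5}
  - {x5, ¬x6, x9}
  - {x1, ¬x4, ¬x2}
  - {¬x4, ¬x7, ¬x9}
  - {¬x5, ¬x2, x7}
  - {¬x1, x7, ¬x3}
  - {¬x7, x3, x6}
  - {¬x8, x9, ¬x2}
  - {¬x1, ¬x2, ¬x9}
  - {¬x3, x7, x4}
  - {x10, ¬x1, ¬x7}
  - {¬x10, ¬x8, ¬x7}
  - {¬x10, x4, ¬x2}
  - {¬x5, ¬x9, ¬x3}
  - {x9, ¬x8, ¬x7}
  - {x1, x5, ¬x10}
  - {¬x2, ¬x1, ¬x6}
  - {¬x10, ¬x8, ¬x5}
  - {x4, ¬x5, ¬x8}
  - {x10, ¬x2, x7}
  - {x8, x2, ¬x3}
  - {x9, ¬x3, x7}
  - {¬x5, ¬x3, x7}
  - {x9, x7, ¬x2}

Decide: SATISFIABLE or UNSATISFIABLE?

Set x1 = False and propagate.
The remaining clauses are satisfied by x2 = False, x3 = False, x4 = True, x5 = True, x6 = True, x7 = False, x8 = False, x9 = True, x10 = True.
Every clause has at least one true literal under this assignment.
So x1 = False, x2 = False, x3 = False, x4 = True, x5 = True, x6 = True, x7 = False, x8 = False, x9 = True, x10 = True is a satisfying assignment.

SATISFIABLE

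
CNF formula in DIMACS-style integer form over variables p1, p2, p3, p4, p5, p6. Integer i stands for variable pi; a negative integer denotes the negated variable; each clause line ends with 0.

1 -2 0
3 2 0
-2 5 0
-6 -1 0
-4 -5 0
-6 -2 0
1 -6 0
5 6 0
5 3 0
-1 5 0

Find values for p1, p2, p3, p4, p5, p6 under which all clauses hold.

p1=T, p2=T, p3=F, p4=F, p5=T, p6=F

Pure literal: p4 appears only negated; assign p4 = False.
Branch on p1: take p1 = True.
  then p6 is forced to False.
  then p5 is forced to True.
For the remaining variables, p2 = True, p3 = False works.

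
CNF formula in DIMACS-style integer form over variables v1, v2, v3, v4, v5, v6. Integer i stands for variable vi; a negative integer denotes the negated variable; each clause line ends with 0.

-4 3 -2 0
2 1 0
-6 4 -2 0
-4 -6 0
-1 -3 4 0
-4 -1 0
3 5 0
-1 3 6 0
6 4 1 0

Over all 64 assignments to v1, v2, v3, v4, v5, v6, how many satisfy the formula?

3

Satisfying assignments:
  v1=F v2=T v3=T v4=T v5=F v6=F
  v1=F v2=T v3=T v4=T v5=T v6=F
  v1=T v2=F v3=F v4=F v5=T v6=T
Count: 3.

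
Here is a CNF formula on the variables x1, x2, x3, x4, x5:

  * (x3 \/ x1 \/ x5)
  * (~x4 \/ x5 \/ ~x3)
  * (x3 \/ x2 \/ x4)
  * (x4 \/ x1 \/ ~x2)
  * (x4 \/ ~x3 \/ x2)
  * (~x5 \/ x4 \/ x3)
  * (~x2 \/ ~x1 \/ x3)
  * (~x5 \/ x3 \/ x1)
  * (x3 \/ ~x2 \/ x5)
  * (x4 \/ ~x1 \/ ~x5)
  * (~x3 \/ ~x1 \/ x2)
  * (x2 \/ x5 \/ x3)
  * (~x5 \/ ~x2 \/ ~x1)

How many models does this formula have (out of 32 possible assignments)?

4

The models are:
  x1=F x2=F x3=T x4=T x5=T
  x1=F x2=T x3=T x4=T x5=T
  x1=T x2=F x3=F x4=T x5=T
  x1=T x2=T x3=T x4=F x5=F
Count: 4.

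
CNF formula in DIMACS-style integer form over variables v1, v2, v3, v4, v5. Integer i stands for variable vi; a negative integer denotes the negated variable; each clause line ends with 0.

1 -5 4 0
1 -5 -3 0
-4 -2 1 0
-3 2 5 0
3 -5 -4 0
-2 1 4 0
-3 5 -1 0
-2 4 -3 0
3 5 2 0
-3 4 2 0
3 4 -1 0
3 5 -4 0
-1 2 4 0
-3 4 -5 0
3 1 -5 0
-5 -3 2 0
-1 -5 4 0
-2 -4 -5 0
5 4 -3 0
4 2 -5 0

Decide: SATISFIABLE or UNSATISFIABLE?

UNSATISFIABLE

v4 = True:
  v5 = True:
    propagation gives v3=True, v1=True, v2=True; an empty clause results — contradiction.
  v5 = False:
    propagation gives v3=True, v2=True, v1=True; an empty clause results — contradiction.
v4 = False:
  v3 = True:
    propagation gives v2=False; an empty clause results — contradiction.
  v3 = False:
    propagation gives v1=False, v5=False, v2=False; an empty clause results — contradiction.
Every branch closes, so no satisfying assignment exists.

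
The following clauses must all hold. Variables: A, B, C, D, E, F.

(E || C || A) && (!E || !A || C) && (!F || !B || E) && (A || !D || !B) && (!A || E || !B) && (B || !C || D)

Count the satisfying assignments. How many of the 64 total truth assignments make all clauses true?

25

Split on A, then B.
  A=1, B=1: remaining (C,D,E,F) ∈ {(1,0,1,0); (1,0,1,1); (1,1,1,0); (1,1,1,1)} — 4.
  A=1, B=0: F free; 4 ways for (C,D,E) × 2^1 = 8.
  A=0, B=1: 5 of the 16 assignments to (C,D,E,F) work.
  A=0, B=0: F free; 4 ways for (C,D,E) × 2^1 = 8.
Total: 4 + 8 + 5 + 8 = 25.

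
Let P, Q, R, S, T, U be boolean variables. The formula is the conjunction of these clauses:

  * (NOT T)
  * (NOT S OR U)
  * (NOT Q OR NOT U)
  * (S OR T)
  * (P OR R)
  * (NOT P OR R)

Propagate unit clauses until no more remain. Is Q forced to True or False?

False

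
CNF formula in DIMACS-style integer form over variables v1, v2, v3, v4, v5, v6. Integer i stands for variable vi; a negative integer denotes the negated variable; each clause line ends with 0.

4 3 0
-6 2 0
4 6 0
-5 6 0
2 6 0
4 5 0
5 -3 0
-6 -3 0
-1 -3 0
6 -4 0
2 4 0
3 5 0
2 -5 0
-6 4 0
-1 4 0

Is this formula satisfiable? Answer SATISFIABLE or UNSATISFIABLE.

SATISFIABLE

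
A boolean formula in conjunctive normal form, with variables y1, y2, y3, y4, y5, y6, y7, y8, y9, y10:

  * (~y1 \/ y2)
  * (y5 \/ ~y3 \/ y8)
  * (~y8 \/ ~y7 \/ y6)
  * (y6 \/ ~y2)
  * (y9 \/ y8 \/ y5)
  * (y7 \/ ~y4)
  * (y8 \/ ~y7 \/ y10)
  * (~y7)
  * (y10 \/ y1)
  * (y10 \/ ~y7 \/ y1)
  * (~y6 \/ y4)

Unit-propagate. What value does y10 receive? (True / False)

True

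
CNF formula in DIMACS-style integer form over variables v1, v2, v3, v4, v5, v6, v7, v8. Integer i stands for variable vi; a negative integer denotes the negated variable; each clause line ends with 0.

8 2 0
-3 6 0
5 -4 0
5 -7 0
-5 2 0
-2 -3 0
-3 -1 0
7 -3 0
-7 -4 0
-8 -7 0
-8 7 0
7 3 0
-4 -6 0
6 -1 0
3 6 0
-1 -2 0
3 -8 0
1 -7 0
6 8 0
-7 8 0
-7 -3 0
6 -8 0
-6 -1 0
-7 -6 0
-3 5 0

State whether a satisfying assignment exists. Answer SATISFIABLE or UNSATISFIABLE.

UNSATISFIABLE

v7 = True:
  propagation gives v5=True, v2=True, v3=False, v4=False; an empty clause results — contradiction.
v7 = False:
  propagation gives v3=False; an empty clause results — contradiction.
Every branch closes, so no satisfying assignment exists.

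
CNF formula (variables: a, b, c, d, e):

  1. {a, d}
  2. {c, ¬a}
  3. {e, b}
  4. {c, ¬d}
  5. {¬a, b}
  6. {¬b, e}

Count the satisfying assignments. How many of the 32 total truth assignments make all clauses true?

Satisfying assignments:
  a=F b=F c=T d=T e=T
  a=F b=T c=T d=T e=T
  a=T b=T c=T d=F e=T
  a=T b=T c=T d=T e=T
Count: 4.

4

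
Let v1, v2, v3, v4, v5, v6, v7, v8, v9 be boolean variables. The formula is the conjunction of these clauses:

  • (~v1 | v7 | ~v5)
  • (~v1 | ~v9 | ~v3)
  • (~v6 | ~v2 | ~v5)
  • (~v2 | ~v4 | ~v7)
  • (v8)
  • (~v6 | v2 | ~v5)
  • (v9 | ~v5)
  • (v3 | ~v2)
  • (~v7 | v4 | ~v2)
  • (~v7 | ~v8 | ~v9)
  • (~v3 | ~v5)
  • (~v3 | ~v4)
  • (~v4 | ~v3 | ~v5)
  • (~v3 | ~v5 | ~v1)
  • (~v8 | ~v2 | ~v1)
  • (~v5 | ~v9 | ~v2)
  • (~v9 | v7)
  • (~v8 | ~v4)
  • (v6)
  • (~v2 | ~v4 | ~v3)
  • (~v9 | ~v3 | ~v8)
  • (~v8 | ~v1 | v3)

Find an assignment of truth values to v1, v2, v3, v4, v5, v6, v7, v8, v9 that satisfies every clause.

v1=T, v2=F, v3=T, v4=F, v5=F, v6=T, v7=F, v8=T, v9=F

Unit propagation: (v8) forces v8 = True.
The clause (~v4) is unit: v4 must be False.
(v6) is a unit clause, so v6 = True.
Pure literal: v5 appears only negated; assign v5 = False.
Set v1 = True and propagate.
  then v2 is forced to False.
  then v3 is forced to True.
  then v9 is forced to False.
v7 is now unconstrained; take v7 = False.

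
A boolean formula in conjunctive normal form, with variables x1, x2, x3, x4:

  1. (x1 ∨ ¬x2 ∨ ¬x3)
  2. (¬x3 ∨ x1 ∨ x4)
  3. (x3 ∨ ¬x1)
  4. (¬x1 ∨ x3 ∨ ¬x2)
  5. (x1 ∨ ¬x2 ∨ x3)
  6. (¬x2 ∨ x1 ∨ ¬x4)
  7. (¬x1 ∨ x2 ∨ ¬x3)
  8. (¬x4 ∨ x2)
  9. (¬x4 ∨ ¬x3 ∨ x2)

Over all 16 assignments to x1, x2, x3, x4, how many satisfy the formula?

3

The models are:
  x1=0 x2=0 x3=0 x4=0
  x1=1 x2=1 x3=1 x4=0
  x1=1 x2=1 x3=1 x4=1
Count: 3.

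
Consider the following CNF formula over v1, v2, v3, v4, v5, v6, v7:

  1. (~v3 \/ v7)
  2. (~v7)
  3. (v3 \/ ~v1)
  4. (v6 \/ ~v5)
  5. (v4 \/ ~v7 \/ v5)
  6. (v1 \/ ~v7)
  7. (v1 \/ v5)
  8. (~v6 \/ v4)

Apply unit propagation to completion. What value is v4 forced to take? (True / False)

True

(~v7) is a unit clause: v7 = False.
(v7 \/ ~v3): since v7 = False, the clause reduces to (~v3). v3 = False.
(~v1 \/ v3) with v3 = False leaves only ~v1, so v1 = False.
From (v5 \/ v1) and v1 = False: v5 = True.
In (v6 \/ ~v5), ~v5 is now false; v6 must hold, so v6 = True.
(~v6 \/ v4): since v6 = True, the clause reduces to (v4). v4 = True.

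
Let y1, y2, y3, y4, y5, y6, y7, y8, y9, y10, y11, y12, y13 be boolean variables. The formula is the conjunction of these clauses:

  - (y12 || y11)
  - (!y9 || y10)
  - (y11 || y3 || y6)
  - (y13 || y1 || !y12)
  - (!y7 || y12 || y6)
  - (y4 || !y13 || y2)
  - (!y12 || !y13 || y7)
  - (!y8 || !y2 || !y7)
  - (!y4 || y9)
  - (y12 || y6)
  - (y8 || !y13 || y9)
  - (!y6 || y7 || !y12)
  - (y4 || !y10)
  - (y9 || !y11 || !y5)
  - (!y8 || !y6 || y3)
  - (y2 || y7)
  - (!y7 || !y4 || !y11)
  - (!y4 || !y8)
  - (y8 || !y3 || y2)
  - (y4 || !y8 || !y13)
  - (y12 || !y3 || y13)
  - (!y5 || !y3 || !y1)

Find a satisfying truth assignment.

y1=False  y2=True  y3=False  y4=True  y5=True  y6=True  y7=True  y8=False  y9=True  y10=True  y11=False  y12=True  y13=True

Check each clause:
  1. (y11 || y12) — y12 is true.
  2. (y10 || !y9) — y10 is true.
  3. (y11 || y6 || y3) — y6 is true.
  4. (y13 || !y12 || y1) — y13 is true.
  5. (!y7 || y6 || y12) — y12 is true.
  6. (y4 || !y13 || y2) — y2 is true.
  7. (y7 || !y12 || !y13) — y7 is true.
  8. (!y8 || !y7 || !y2) — !y8 is true.
  9. (y9 || !y4) — y9 is true.
  10. (y6 || y12) — y12 is true.
  11. (!y13 || y9 || y8) — y9 is true.
  12. (!y6 || y7 || !y12) — y7 is true.
  13. (!y10 || y4) — y4 is true.
  14. (!y5 || y9 || !y11) — y9 is true.
  15. (!y8 || !y6 || y3) — !y8 is true.
  16. (y7 || y2) — y2 is true.
  17. (!y4 || !y7 || !y11) — !y11 is true.
  18. (!y8 || !y4) — !y8 is true.
  19. (y2 || !y3 || y8) — y2 is true.
  20. (!y8 || !y13 || y4) — !y8 is true.
  21. (!y3 || y13 || y12) — y13 is true.
  22. (!y3 || !y5 || !y1) — !y3 is true.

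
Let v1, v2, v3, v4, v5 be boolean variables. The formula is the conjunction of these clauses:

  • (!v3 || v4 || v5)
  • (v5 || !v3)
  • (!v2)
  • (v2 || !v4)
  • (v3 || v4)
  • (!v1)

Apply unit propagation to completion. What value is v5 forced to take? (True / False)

(!v2) stands alone — v2 = False.
(v2 || !v4) with v2 = False leaves only !v4, so v4 = False.
From (v4 || v3) and v4 = False: v3 = True.
In (v5 || !v3 || v4), !v3, v4 are now false; v5 must hold, so v5 = True.

True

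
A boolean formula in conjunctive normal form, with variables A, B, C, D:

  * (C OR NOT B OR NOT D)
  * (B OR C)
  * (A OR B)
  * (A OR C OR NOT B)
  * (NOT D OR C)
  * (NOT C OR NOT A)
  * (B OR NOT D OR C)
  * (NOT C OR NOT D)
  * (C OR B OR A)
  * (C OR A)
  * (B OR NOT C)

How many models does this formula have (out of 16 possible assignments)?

2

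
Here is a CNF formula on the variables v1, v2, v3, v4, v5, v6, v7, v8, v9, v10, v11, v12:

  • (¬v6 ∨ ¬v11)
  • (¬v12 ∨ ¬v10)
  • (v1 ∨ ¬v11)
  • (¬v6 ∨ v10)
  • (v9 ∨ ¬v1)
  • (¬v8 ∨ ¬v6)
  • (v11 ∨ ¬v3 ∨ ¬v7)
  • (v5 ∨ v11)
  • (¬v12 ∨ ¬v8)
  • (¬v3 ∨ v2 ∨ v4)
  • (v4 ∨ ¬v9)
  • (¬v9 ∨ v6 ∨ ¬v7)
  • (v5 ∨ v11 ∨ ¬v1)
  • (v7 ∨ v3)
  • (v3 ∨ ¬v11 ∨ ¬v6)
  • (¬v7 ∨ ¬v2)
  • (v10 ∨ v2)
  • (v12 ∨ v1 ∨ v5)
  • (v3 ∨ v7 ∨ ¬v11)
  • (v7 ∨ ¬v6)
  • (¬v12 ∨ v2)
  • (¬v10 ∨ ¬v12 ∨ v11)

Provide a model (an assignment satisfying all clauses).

v1=1, v2=1, v3=1, v4=1, v5=1, v6=0, v7=0, v8=0, v9=1, v10=1, v11=0, v12=0

Check each clause:
  1. (¬v6 ∨ ¬v11) — ¬v6 is true.
  2. (¬v12 ∨ ¬v10) — ¬v12 is true.
  3. (¬v11 ∨ v1) — v1 is true.
  4. (v10 ∨ ¬v6) — v10 is true.
  5. (¬v1 ∨ v9) — v9 is true.
  6. (¬v8 ∨ ¬v6) — ¬v8 is true.
  7. (¬v7 ∨ v11 ∨ ¬v3) — ¬v7 is true.
  8. (v5 ∨ v11) — v5 is true.
  9. (¬v12 ∨ ¬v8) — ¬v8 is true.
  10. (¬v3 ∨ v2 ∨ v4) — v2 is true.
  11. (v4 ∨ ¬v9) — v4 is true.
  12. (¬v7 ∨ v6 ∨ ¬v9) — ¬v7 is true.
  13. (v5 ∨ v11 ∨ ¬v1) — v5 is true.
  14. (v3 ∨ v7) — v3 is true.
  15. (v3 ∨ ¬v6 ∨ ¬v11) — ¬v6 is true.
  16. (¬v2 ∨ ¬v7) — ¬v7 is true.
  17. (v2 ∨ v10) — v10 is true.
  18. (v5 ∨ v1 ∨ v12) — v1 is true.
  19. (v3 ∨ ¬v11 ∨ v7) — v3 is true.
  20. (¬v6 ∨ v7) — ¬v6 is true.
  21. (¬v12 ∨ v2) — v2 is true.
  22. (¬v12 ∨ ¬v10 ∨ v11) — ¬v12 is true.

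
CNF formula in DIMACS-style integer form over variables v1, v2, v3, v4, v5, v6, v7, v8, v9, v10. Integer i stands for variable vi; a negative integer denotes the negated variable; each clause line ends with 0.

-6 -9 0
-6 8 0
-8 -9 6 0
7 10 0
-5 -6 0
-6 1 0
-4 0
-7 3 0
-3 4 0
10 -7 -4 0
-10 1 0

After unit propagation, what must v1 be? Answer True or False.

True

(!v4) is a unit clause: v4 = False.
In (v4 || !v3), v4 is now false; !v3 must hold, so v3 = False.
(v3 || !v7): since v3 = False, the clause reduces to (!v7). v7 = False.
From (v10 || v7) and v7 = False: v10 = True.
In (v1 || !v10), !v10 is now false; v1 must hold, so v1 = True.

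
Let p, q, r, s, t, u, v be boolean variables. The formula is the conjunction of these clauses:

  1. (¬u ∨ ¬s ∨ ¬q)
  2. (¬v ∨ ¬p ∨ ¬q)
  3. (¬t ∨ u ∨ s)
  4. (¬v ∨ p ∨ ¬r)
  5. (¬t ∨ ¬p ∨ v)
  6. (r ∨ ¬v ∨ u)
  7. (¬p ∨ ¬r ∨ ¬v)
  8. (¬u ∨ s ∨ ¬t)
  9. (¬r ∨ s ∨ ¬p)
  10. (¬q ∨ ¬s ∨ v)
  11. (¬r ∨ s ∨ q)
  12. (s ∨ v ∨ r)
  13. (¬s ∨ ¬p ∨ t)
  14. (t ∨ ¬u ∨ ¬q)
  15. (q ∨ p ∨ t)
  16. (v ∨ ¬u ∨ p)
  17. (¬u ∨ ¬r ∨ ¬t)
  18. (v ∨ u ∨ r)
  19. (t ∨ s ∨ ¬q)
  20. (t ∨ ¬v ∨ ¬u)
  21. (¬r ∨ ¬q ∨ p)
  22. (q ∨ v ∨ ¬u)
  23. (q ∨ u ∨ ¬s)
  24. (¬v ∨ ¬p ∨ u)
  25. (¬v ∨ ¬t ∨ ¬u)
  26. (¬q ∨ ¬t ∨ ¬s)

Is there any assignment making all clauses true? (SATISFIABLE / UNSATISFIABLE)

u = True:
  q = True:
    propagation gives s=False, t=False; an empty clause results — contradiction.
  q = False:
    propagation gives v=True, t=True; an empty clause results — contradiction.
u = False:
  p = True:
    propagation gives v=False, t=False, s=False, r=False; an empty clause results — contradiction.
  p = False:
    q = True:
      propagation gives r=False, v=False; contradiction.
    q = False:
      propagation gives t=True, s=True; contradiction.
Every branch closes, so no satisfying assignment exists.

UNSATISFIABLE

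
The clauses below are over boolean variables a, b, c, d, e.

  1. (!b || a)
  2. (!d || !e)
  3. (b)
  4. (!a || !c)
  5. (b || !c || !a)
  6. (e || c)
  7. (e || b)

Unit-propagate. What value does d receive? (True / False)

(b) is a unit clause: b = True.
(!b || a) with b = True leaves only a, so a = True.
In (!a || !c), !a is now false; !c must hold, so c = False.
In (c || e), c is now false; e must hold, so e = True.
In (!e || !d), !e is now false; !d must hold, so d = False.

False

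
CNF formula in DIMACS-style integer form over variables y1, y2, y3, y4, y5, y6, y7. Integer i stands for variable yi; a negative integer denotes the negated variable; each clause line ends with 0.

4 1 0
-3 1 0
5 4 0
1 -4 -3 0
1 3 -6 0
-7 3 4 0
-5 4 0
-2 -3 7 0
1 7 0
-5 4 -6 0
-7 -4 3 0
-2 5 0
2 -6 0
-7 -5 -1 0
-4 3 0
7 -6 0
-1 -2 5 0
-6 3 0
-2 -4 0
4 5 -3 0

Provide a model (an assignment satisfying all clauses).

y1=T, y2=F, y3=T, y4=T, y5=F, y6=F, y7=T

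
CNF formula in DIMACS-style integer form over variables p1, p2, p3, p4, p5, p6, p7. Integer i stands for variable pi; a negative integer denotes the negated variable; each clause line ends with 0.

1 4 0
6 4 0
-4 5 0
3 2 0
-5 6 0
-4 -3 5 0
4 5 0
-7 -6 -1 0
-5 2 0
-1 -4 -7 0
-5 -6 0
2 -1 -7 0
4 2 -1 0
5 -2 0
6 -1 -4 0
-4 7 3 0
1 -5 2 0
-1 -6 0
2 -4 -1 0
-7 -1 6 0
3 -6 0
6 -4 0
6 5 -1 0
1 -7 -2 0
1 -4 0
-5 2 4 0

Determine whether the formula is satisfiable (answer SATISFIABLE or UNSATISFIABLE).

UNSATISFIABLE

p1 = True:
  propagation gives p6=False, p4=True; an empty clause results — contradiction.
p1 = False:
  propagation gives p4=True; an empty clause results — contradiction.
Every branch closes, so no satisfying assignment exists.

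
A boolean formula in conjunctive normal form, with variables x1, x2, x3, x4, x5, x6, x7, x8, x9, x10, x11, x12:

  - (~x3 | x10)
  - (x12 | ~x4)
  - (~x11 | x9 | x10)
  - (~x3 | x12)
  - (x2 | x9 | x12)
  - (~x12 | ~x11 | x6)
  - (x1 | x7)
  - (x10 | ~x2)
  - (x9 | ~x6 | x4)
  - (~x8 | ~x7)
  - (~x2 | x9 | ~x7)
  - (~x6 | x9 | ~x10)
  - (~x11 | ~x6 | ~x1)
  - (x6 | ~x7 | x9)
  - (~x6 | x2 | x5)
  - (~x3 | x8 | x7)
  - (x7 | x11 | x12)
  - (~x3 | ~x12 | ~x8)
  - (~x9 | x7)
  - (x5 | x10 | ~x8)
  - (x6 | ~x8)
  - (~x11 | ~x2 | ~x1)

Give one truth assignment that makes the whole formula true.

x1=0, x2=0, x3=0, x4=1, x5=1, x6=1, x7=1, x8=0, x9=1, x10=1, x11=0, x12=1

x3 occurs only negated in the remaining clauses — set x3 = False.
Pure literal: x5 appears only positively; assign x5 = True.
Branch on x1: take x1 = False.
  then x7 is forced to True.
  then x8 is forced to False.
Try x2 = False.
For the remaining variables, x4 = True, x6 = True, x9 = True, x10 = True, x11 = False, x12 = True works.
Every clause has at least one true literal under this assignment.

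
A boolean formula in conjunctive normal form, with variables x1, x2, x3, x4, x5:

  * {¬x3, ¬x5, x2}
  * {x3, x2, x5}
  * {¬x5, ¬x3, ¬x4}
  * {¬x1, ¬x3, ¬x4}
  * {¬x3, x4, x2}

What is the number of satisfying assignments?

Split on x3, then x2.
  x3=1, x2=1: 5 of the 8 assignments to (x1,x4,x5) work.
  x3=1, x2=0: remaining (x1,x4,x5) ∈ {(0,1,0)} — 1.
  x3=0, x2=1: x1, x4, x5 free → 2^3 = 8.
  x3=0, x2=0: remaining (x1,x4,x5) ∈ {(0,0,1); (0,1,1); (1,0,1); (1,1,1)} — 4.
Total: 5 + 1 + 8 + 4 = 18.

18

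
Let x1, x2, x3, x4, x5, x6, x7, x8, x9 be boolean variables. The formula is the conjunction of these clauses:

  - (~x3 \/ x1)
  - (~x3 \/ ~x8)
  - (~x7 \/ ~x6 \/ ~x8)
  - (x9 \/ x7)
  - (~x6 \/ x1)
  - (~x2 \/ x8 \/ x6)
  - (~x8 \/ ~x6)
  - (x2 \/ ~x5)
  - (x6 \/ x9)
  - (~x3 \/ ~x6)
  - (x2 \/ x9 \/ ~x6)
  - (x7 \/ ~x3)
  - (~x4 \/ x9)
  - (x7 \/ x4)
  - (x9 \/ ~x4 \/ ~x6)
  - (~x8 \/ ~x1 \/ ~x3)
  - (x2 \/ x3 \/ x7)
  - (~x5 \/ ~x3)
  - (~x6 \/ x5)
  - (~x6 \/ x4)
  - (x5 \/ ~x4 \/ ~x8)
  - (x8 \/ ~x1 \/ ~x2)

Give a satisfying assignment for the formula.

Pure literal: x9 appears only positively; assign x9 = True.
Try x1 = True.
The remaining clauses are satisfied by x2 = True, x3 = False, x4 = True, x5 = True, x6 = False, x7 = False, x8 = True.
Check each clause:
  1. (x1 \/ ~x3) — x1 is true.
  2. (~x3 \/ ~x8) — ~x3 is true.
  3. (~x6 \/ ~x7 \/ ~x8) — ~x7 is true.
  4. (x9 \/ x7) — x9 is true.
  5. (~x6 \/ x1) — x1 is true.
  6. (~x2 \/ x8 \/ x6) — x8 is true.
  7. (~x6 \/ ~x8) — ~x6 is true.
  8. (~x5 \/ x2) — x2 is true.
  9. (x6 \/ x9) — x9 is true.
  10. (~x3 \/ ~x6) — ~x6 is true.
  11. (x9 \/ x2 \/ ~x6) — x9 is true.
  12. (~x3 \/ x7) — ~x3 is true.
  13. (x9 \/ ~x4) — x9 is true.
  14. (x7 \/ x4) — x4 is true.
  15. (~x4 \/ x9 \/ ~x6) — x9 is true.
  16. (~x3 \/ ~x1 \/ ~x8) — ~x3 is true.
  17. (x7 \/ x2 \/ x3) — x2 is true.
  18. (~x3 \/ ~x5) — ~x3 is true.
  19. (x5 \/ ~x6) — ~x6 is true.
  20. (~x6 \/ x4) — ~x6 is true.
  21. (~x8 \/ ~x4 \/ x5) — x5 is true.
  22. (~x1 \/ ~x2 \/ x8) — x8 is true.

x1=T, x2=T, x3=F, x4=T, x5=T, x6=F, x7=F, x8=T, x9=T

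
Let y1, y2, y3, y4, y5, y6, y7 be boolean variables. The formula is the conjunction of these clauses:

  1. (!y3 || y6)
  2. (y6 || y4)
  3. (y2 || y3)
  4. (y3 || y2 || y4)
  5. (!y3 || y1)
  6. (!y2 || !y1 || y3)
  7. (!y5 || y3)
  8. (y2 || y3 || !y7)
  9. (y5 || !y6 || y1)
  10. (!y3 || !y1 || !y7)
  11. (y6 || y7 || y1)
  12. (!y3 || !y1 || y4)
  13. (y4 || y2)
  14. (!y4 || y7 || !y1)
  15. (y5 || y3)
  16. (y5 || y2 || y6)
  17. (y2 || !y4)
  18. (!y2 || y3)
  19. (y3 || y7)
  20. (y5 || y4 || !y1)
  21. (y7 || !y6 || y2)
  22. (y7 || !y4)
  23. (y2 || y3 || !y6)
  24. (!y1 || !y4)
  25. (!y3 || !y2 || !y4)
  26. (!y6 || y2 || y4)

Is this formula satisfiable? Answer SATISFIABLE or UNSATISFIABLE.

y3 = True:
  propagation gives y6=True, y1=True, y7=False, y4=True; an empty clause results — contradiction.
y3 = False:
  propagation gives y2=True; an empty clause results — contradiction.
Every branch closes, so no satisfying assignment exists.

UNSATISFIABLE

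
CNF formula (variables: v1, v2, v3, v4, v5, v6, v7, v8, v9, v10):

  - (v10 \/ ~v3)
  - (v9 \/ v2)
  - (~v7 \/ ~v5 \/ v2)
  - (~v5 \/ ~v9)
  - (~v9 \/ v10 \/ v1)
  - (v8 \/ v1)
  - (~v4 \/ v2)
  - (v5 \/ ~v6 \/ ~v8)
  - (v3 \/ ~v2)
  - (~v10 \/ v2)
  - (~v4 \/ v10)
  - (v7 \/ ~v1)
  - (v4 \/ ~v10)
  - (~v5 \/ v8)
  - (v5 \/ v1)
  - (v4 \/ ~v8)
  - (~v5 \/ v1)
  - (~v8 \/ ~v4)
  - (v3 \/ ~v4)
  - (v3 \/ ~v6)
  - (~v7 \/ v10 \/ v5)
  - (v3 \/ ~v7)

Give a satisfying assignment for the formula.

v1 = 1, v2 = 1, v3 = 1, v4 = 1, v5 = 0, v6 = 1, v7 = 1, v8 = 0, v9 = 0, v10 = 1

Check each clause:
  1. (v10 \/ ~v3) — v10 is true.
  2. (v9 \/ v2) — v2 is true.
  3. (v2 \/ ~v5 \/ ~v7) — v2 is true.
  4. (~v9 \/ ~v5) — ~v5 is true.
  5. (v1 \/ ~v9 \/ v10) — v1 is true.
  6. (v8 \/ v1) — v1 is true.
  7. (v2 \/ ~v4) — v2 is true.
  8. (v5 \/ ~v6 \/ ~v8) — ~v8 is true.
  9. (~v2 \/ v3) — v3 is true.
  10. (v2 \/ ~v10) — v2 is true.
  11. (~v4 \/ v10) — v10 is true.
  12. (~v1 \/ v7) — v7 is true.
  13. (~v10 \/ v4) — v4 is true.
  14. (~v5 \/ v8) — ~v5 is true.
  15. (v5 \/ v1) — v1 is true.
  16. (v4 \/ ~v8) — ~v8 is true.
  17. (~v5 \/ v1) — v1 is true.
  18. (~v4 \/ ~v8) — ~v8 is true.
  19. (~v4 \/ v3) — v3 is true.
  20. (~v6 \/ v3) — v3 is true.
  21. (v10 \/ v5 \/ ~v7) — v10 is true.
  22. (v3 \/ ~v7) — v3 is true.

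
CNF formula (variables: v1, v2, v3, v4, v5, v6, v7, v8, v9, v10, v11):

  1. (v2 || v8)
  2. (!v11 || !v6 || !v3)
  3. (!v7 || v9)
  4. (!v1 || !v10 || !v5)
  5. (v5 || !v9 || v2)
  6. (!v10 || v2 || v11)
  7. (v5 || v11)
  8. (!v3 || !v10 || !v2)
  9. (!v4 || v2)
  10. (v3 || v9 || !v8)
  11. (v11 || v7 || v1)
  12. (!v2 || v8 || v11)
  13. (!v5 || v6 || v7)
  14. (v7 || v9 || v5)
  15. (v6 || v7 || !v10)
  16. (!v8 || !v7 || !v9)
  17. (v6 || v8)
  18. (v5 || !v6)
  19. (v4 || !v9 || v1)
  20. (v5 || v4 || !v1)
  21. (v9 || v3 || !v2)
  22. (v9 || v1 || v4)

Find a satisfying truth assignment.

v1 = F, v2 = T, v3 = F, v4 = T, v5 = T, v6 = T, v7 = T, v8 = F, v9 = T, v10 = F, v11 = T

Check each clause:
  1. (v8 || v2) — v2 is true.
  2. (!v3 || !v11 || !v6) — !v3 is true.
  3. (!v7 || v9) — v9 is true.
  4. (!v5 || !v1 || !v10) — !v1 is true.
  5. (!v9 || v5 || v2) — v2 is true.
  6. (v2 || !v10 || v11) — v2 is true.
  7. (v11 || v5) — v11 is true.
  8. (!v2 || !v3 || !v10) — !v3 is true.
  9. (!v4 || v2) — v2 is true.
  10. (v9 || v3 || !v8) — !v8 is true.
  11. (v1 || v7 || v11) — v11 is true.
  12. (v11 || !v2 || v8) — v11 is true.
  13. (v6 || !v5 || v7) — v6 is true.
  14. (v7 || v9 || v5) — v9 is true.
  15. (v7 || v6 || !v10) — v6 is true.
  16. (!v8 || !v7 || !v9) — !v8 is true.
  17. (v8 || v6) — v6 is true.
  18. (v5 || !v6) — v5 is true.
  19. (!v9 || v1 || v4) — v4 is true.
  20. (v4 || !v1 || v5) — v4 is true.
  21. (!v2 || v9 || v3) — v9 is true.
  22. (v9 || v1 || v4) — v9 is true.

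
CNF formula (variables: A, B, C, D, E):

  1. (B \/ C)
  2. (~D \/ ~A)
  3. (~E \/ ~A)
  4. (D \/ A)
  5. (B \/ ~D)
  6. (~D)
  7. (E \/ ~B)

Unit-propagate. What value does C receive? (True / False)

True

Unit clause (~D) sets D = False.
(D \/ A) with D = False leaves only A, so A = True.
(~E \/ ~A) with A = True leaves only ~E, so E = False.
In (E \/ ~B), E is now false; ~B must hold, so B = False.
From (C \/ B) and B = False: C = True.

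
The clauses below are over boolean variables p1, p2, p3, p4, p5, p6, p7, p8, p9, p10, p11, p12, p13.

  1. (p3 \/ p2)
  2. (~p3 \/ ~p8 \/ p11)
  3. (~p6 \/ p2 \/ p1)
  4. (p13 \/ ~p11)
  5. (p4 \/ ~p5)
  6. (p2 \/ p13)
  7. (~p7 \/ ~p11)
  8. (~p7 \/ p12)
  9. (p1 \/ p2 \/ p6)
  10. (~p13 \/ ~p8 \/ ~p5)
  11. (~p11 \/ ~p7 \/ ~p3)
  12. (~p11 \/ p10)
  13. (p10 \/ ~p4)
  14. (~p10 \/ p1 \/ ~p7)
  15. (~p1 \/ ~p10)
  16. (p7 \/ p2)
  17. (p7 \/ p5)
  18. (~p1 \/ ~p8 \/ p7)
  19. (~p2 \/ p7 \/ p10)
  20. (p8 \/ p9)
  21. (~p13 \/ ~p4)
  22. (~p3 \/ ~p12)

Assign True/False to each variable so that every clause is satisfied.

p1=0  p2=1  p3=0  p4=1  p5=1  p6=1  p7=0  p8=1  p9=1  p10=1  p11=0  p12=0  p13=0

Check each clause:
  1. (p2 \/ p3) — p2 is true.
  2. (p11 \/ ~p8 \/ ~p3) — ~p3 is true.
  3. (p2 \/ p1 \/ ~p6) — p2 is true.
  4. (~p11 \/ p13) — ~p11 is true.
  5. (~p5 \/ p4) — p4 is true.
  6. (p2 \/ p13) — p2 is true.
  7. (~p11 \/ ~p7) — ~p7 is true.
  8. (~p7 \/ p12) — ~p7 is true.
  9. (p2 \/ p6 \/ p1) — p2 is true.
  10. (~p5 \/ ~p13 \/ ~p8) — ~p13 is true.
  11. (~p7 \/ ~p3 \/ ~p11) — ~p11 is true.
  12. (p10 \/ ~p11) — p10 is true.
  13. (p10 \/ ~p4) — p10 is true.
  14. (~p10 \/ ~p7 \/ p1) — ~p7 is true.
  15. (~p10 \/ ~p1) — ~p1 is true.
  16. (p2 \/ p7) — p2 is true.
  17. (p5 \/ p7) — p5 is true.
  18. (~p1 \/ p7 \/ ~p8) — ~p1 is true.
  19. (p7 \/ ~p2 \/ p10) — p10 is true.
  20. (p8 \/ p9) — p8 is true.
  21. (~p4 \/ ~p13) — ~p13 is true.
  22. (~p3 \/ ~p12) — ~p12 is true.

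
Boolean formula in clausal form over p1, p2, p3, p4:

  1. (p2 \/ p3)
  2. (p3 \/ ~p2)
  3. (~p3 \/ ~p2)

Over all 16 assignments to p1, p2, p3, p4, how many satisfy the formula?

4

Satisfying assignments:
  p1=0 p2=0 p3=1 p4=0
  p1=0 p2=0 p3=1 p4=1
  p1=1 p2=0 p3=1 p4=0
  p1=1 p2=0 p3=1 p4=1
That's 4 in total.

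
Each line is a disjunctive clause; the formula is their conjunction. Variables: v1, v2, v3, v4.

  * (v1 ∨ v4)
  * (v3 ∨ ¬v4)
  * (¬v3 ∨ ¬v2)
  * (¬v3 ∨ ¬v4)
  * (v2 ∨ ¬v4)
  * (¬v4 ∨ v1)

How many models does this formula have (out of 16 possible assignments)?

3

The models are:
  v1=1 v2=0 v3=0 v4=0
  v1=1 v2=0 v3=1 v4=0
  v1=1 v2=1 v3=0 v4=0
That's 3 in total.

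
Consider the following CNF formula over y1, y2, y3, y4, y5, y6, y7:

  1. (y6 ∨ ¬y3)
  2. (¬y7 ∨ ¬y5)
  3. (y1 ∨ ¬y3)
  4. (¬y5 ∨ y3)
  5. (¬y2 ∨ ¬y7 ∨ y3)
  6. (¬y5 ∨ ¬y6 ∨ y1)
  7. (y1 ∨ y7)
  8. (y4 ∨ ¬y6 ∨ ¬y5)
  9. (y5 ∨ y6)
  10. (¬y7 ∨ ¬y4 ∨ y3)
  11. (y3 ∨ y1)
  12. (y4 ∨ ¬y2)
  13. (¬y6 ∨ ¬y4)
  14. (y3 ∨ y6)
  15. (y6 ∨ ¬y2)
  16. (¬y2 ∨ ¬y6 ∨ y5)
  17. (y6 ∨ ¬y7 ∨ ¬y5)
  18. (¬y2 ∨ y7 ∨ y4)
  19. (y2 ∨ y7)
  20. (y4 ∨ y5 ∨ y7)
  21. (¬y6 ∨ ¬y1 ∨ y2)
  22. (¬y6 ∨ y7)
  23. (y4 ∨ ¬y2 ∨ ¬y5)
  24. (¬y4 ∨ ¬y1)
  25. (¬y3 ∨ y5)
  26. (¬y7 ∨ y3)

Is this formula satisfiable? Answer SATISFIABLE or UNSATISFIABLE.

y6 = True:
  propagation gives y4=False, y5=False, y2=False, y7=True; an empty clause results — contradiction.
y6 = False:
  propagation gives y3=False; an empty clause results — contradiction.
Every branch closes, so no satisfying assignment exists.

UNSATISFIABLE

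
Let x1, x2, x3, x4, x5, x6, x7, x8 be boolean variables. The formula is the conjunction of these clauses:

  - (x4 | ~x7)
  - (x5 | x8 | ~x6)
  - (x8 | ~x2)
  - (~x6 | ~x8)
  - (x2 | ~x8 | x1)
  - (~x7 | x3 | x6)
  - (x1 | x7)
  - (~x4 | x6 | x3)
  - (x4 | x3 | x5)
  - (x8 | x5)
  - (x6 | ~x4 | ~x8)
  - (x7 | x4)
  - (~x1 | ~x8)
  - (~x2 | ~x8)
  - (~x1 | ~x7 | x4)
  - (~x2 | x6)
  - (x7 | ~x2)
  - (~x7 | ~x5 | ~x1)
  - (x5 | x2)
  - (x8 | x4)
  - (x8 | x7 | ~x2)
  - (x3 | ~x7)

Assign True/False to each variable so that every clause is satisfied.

x1 = T, x2 = F, x3 = T, x4 = T, x5 = T, x6 = T, x7 = F, x8 = F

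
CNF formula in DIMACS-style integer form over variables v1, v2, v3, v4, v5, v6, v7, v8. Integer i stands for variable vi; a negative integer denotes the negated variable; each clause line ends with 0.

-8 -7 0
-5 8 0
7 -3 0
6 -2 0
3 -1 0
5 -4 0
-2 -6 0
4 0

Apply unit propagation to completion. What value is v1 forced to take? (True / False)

False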